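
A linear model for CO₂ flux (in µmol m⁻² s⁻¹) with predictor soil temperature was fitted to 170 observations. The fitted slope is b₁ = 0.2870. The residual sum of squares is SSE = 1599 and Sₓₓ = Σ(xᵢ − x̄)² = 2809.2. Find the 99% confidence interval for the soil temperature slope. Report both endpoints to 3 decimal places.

(0.135, 0.439)

MSE = SSE/(n − 2) = 1599/168 = 9.51786.
SE(b₁) = √(MSE/Sₓₓ) = √(9.51786/2809.2) = 0.0582074.
df = n − 2 = 168.
t* = t_{0.005, 168} = 2.60541.
Margin = t* × SE = 2.60541 × 0.0582074 = 0.15165.
CI: 0.2870 ± 0.15165 → (0.135, 0.439).
With 99% confidence, each one-unit increase in soil temperature is associated with a change of between 0.135 and 0.439 µmol m⁻² s⁻¹ in CO₂ flux.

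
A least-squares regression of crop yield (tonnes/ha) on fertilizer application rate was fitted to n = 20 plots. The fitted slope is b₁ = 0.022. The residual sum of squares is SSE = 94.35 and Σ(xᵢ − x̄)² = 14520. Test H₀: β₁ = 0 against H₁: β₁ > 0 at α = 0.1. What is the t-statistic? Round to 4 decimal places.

t = 1.1579

MSE = SSE/(n − 2) = 94.35/18 = 5.24167.
SE(b₁) = √(MSE/Sₓₓ) = √(5.24167/14520) = 0.0189999.
t = 0.022 / 0.0189999 = 1.1579.
df = n − 2 = 18.
One-sided p ≈ 0.1310, which is ≥ 0.1, so fail to reject H₀.
The data do not give significant evidence that the true slope on fertilizer application rate is positive.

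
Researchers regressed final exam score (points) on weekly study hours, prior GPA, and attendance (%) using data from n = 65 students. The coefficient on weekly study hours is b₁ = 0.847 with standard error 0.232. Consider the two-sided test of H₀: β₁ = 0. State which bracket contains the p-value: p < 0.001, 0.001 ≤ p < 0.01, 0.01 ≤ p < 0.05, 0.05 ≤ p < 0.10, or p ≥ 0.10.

p < 0.001

t = 0.847 / 0.232 = 3.651.
df = n − k − 1 = 65 − 3 − 1 = 61.
Two-sided p = 2·P(T_{61} > |t|) ≈ 0.0005.
So p < 0.001.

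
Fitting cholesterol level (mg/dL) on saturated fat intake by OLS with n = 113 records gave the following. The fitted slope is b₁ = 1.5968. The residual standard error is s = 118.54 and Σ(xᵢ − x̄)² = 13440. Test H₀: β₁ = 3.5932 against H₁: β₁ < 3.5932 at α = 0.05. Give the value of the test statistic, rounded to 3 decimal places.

SE(b₁) = s/√Sₓₓ = 118.54/√13440 = 1.0225.
t = (1.5968 − 3.5932) / 1.0225 = -1.952.
df = n − 2 = 111.
One-sided p ≈ 0.0267, which is < 0.05, so reject H₀.
There is evidence that the true slope on saturated fat intake is below 3.5932 mg/dL per unit.

t = -1.952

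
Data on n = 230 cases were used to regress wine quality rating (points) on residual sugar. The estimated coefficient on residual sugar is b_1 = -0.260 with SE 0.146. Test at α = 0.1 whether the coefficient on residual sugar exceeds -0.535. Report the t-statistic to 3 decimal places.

H₀: β₁ = -0.535 vs H₁: β₁ > -0.535.
t = (b_1 − β₁⁰)/SE = (-0.260 − (-0.535)) / 0.146 = 1.884.
df = n − 2 = 230 − 2 = 228.
One-sided p ≈ 0.0304, which is < 0.1, so reject H₀.
There is evidence that the true slope on residual sugar exceeds -0.535 points per unit.

t = 1.884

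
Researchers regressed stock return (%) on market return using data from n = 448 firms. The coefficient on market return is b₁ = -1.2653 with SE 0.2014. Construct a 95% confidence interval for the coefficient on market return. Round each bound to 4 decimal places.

df = n − 2 = 448 − 2 = 446.
t* = t_{0.025, 446} = 1.965297.
Margin = t* × SE = 1.965297 × 0.2014 = 0.395811.
CI: -1.2653 ± 0.395811 → (-1.6611, -0.8695).
With 95% confidence, each one-unit increase in market return is associated with a change of between -1.6611 and -0.8695 % in stock return.

(-1.6611, -0.8695)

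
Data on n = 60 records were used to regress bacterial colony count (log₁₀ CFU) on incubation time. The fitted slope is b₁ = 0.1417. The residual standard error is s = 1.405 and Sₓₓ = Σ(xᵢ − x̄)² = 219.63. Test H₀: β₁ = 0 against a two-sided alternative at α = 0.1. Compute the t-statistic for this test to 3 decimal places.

t = 1.495

SE(b₁) = s/√Sₓₓ = 1.405/√219.63 = 0.0948048.
t = 0.1417 / 0.0948048 = 1.495.
df = n − 2 = 58.
Two-sided p ≈ 0.1404, which is ≥ 0.1, so fail to reject H₀.
The data do not give significant evidence of an association between incubation time and bacterial colony count.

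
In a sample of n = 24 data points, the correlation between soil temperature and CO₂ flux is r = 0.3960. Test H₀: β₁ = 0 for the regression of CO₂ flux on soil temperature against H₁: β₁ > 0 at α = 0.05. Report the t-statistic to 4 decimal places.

t = r·√(n − 2)/√(1 − r²) = 0.3960·√22/√0.843184 = 2.0228.
df = n − 2 = 22.
One-sided p ≈ 0.0277, which is < 0.05, so reject H₀.
There is evidence of a linear association between soil temperature and CO₂ flux.

t = 2.0228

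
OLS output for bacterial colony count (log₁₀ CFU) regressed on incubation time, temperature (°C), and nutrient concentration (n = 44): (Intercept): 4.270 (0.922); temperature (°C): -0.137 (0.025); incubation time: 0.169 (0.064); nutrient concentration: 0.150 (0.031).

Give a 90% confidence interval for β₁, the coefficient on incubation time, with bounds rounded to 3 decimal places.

Read off: b = 0.169, SE = 0.064 for incubation time.
df = n − k − 1 = 44 − 3 − 1 = 40.
t* = t_{0.05, 40} = 1.683851.
Margin = t* × SE = 1.683851 × 0.064 = 0.10777.
CI: 0.169 ± 0.10777 → (0.061, 0.277).

(0.061, 0.277)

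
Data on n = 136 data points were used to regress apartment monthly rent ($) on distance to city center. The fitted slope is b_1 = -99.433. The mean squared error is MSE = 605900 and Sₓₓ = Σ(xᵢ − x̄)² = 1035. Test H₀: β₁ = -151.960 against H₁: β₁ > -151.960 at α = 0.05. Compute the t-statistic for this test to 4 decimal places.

SE(b_1) = √(MSE/Sₓₓ) = √(605900/1035) = 24.1953.
t = (-99.433 − (-151.960)) / 24.1953 = 2.1710.
df = n − 2 = 134.
One-sided p ≈ 0.0158, which is < 0.05, so reject H₀.
There is evidence that the true slope on distance to city center exceeds -151.960 $ per unit.

t = 2.1710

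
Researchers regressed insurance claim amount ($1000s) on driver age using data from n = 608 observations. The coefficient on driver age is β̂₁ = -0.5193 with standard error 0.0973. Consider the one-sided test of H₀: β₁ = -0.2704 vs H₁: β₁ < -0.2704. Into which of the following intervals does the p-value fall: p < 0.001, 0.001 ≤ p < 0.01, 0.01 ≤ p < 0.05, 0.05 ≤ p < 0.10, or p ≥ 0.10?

0.001 ≤ p < 0.01

t = (-0.5193 − (-0.2704)) / 0.0973 = -2.558.
df = n − 2 = 608 − 2 = 606.
One-sided p = P(T_{606} < t) ≈ 0.0054.
So 0.001 ≤ p < 0.01.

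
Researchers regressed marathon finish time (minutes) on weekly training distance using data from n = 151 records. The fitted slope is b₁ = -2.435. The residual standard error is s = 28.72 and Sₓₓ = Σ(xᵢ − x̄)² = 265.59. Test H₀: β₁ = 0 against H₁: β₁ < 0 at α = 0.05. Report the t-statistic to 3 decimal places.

t = -1.382

SE(b₁) = s/√Sₓₓ = 28.72/√265.59 = 1.76229.
t = -2.435 / 1.76229 = -1.382.
df = n − 2 = 149.
One-sided p ≈ 0.0846, which is ≥ 0.05, so fail to reject H₀.
The data do not give significant evidence that the true slope on weekly training distance is negative.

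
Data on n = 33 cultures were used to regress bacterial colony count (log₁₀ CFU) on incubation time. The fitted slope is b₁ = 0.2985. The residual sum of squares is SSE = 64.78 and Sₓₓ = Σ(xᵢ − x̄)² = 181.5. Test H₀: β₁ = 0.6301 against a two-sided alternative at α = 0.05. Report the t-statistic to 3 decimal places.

t = -3.090

MSE = SSE/(n − 2) = 64.78/31 = 2.08968.
SE(b₁) = √(MSE/Sₓₓ) = √(2.08968/181.5) = 0.1073.
t = (0.2985 − 0.6301) / 0.1073 = -3.090.
df = n − 2 = 31.
Two-sided p ≈ 0.0042, which is < 0.05, so reject H₀.
There is evidence that the true slope on incubation time differs from 0.6301 log₁₀ CFU per unit.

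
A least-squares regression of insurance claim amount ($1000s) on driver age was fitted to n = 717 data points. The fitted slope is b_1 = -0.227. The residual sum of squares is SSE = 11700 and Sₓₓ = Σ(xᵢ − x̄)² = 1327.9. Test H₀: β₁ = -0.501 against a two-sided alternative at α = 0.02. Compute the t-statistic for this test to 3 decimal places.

MSE = SSE/(n − 2) = 11700/715 = 16.3636.
SE(b_1) = √(MSE/Sₓₓ) = √(16.3636/1327.9) = 0.111009.
t = (-0.227 − (-0.501)) / 0.111009 = 2.468.
df = n − 2 = 715.
Two-sided p ≈ 0.0138, which is < 0.02, so reject H₀.
There is evidence that the true slope on driver age differs from -0.501 $1000s per unit.

t = 2.468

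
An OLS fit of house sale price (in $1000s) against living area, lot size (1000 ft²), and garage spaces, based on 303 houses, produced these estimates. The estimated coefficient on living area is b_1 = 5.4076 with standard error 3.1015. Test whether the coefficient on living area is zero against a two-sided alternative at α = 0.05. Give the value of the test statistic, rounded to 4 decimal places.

t = 1.7435

H₀: β₁ = 0 vs H₁: β₁ ≠ 0.
t = (b_1 − β₁⁰)/SE = 5.4076 / 3.1015 = 1.7435.
df = n − k − 1 = 303 − 3 − 1 = 299.
Two-sided p ≈ 0.0823, which is ≥ 0.05, so fail to reject H₀.
The data do not give significant evidence of an association between living area and house sale price, after adjusting for the other predictors.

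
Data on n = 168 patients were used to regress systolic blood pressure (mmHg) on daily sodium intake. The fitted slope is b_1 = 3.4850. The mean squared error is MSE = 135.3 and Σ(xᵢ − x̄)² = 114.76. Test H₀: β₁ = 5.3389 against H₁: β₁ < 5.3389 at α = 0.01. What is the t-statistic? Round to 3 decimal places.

SE(b_1) = √(MSE/Sₓₓ) = √(135.3/114.76) = 1.08581.
t = (3.4850 − 5.3389) / 1.08581 = -1.707.
df = n − 2 = 166.
One-sided p ≈ 0.0448, which is ≥ 0.01, so fail to reject H₀.
The data do not give significant evidence that the true slope on daily sodium intake is below 5.3389 mmHg per unit.

t = -1.707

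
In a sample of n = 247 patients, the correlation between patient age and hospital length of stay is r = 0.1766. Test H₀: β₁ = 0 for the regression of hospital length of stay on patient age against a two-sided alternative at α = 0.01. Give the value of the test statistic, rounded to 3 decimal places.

t = 2.808

t = r·√(n − 2)/√(1 − r²) = 0.1766·√245/√0.968812 = 2.808.
df = n − 2 = 245.
Two-sided p ≈ 0.0054, which is < 0.01, so reject H₀.
There is evidence of a linear association between patient age and hospital length of stay.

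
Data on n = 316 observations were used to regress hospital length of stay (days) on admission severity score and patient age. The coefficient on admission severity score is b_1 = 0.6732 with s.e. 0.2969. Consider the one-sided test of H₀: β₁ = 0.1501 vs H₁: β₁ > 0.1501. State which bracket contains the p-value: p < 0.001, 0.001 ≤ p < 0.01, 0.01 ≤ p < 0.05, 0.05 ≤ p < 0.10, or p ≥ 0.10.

t = (0.6732 − 0.1501) / 0.2969 = 1.762.
df = n − k − 1 = 316 − 2 − 1 = 313.
One-sided p = P(T_{313} > t) ≈ 0.0395.
So 0.01 ≤ p < 0.05.

0.01 ≤ p < 0.05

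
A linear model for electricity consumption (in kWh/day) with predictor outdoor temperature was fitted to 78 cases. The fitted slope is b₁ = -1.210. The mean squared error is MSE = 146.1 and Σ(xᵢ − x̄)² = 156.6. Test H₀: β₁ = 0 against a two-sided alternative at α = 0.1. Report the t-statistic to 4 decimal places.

SE(b₁) = √(MSE/Sₓₓ) = √(146.1/156.6) = 0.965893.
t = -1.210 / 0.965893 = -1.2527.
df = n − 2 = 76.
Two-sided p ≈ 0.2141, which is ≥ 0.1, so fail to reject H₀.
The data do not give significant evidence of an association between outdoor temperature and electricity consumption.

t = -1.2527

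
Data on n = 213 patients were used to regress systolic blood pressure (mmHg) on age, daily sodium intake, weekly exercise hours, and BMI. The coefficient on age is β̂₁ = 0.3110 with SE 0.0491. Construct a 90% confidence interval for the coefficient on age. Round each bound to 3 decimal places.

(0.230, 0.392)

df = n − k − 1 = 213 − 4 − 1 = 208.
t* = t_{0.05, 208} = 1.652212.
Margin = t* × SE = 1.652212 × 0.0491 = 0.08112.
CI: 0.3110 ± 0.08112 → (0.230, 0.392).
With 90% confidence, each one-unit increase in age is associated with a change of between 0.230 and 0.392 mmHg in systolic blood pressure, holding the other predictors fixed.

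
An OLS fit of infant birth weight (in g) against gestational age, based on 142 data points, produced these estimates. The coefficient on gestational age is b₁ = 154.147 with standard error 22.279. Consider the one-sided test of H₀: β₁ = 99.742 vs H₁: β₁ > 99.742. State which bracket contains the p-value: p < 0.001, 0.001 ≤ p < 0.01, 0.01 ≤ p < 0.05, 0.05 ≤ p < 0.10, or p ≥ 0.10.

0.001 ≤ p < 0.01

t = (154.147 − 99.742) / 22.279 = 2.442.
df = n − 2 = 142 − 2 = 140.
One-sided p = P(T_{140} > t) ≈ 0.0079.
So 0.001 ≤ p < 0.01.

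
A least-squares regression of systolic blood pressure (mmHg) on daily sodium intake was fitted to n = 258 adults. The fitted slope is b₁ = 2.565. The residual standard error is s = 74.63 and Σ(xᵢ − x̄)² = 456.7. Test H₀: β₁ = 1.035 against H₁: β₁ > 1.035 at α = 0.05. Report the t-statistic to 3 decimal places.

t = 0.438

SE(b₁) = s/√Sₓₓ = 74.63/√456.7 = 3.49219.
t = (2.565 − 1.035) / 3.49219 = 0.438.
df = n − 2 = 256.
One-sided p ≈ 0.3308, which is ≥ 0.05, so fail to reject H₀.
The data do not give significant evidence that the true slope on daily sodium intake exceeds 1.035 mmHg per unit.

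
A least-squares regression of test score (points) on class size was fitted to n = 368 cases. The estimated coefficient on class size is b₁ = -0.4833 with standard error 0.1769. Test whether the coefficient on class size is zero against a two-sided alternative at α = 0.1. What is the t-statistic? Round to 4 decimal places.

H₀: β₁ = 0 vs H₁: β₁ ≠ 0.
t = (b₁ − β₁⁰)/SE = -0.4833 / 0.1769 = -2.7321.
df = n − 2 = 368 − 2 = 366.
Two-sided p ≈ 0.0066, which is < 0.1, so reject H₀.
There is evidence that class size is associated with test score.

t = -2.7321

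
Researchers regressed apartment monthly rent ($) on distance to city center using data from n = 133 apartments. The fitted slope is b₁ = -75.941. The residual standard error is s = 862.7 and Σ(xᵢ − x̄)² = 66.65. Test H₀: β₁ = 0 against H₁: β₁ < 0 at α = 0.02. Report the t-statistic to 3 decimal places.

SE(b₁) = s/√Sₓₓ = 862.7/√66.65 = 105.672.
t = -75.941 / 105.672 = -0.719.
df = n − 2 = 131.
One-sided p ≈ 0.2368, which is ≥ 0.02, so fail to reject H₀.
The data do not give significant evidence that the true slope on distance to city center is negative.

t = -0.719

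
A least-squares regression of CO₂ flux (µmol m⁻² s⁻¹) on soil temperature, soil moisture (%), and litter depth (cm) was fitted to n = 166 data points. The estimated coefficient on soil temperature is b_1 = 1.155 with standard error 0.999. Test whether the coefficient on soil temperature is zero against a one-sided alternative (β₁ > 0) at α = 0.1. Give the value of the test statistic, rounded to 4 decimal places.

H₀: β₁ = 0 vs H₁: β₁ > 0.
t = (b_1 − β₁⁰)/SE = 1.155 / 0.999 = 1.1562.
df = n − k − 1 = 166 − 3 − 1 = 162.
One-sided p ≈ 0.1247, which is ≥ 0.1, so fail to reject H₀.
The data do not give significant evidence that the true slope on soil temperature is positive, holding the other predictors fixed.

t = 1.1562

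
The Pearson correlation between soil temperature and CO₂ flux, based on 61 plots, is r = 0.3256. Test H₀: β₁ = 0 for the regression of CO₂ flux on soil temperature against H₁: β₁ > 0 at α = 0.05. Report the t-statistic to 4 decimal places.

t = r·√(n − 2)/√(1 − r²) = 0.3256·√59/√0.893985 = 2.6451.
df = n − 2 = 59.
One-sided p ≈ 0.0052, which is < 0.05, so reject H₀.
There is evidence of a linear association between soil temperature and CO₂ flux.

t = 2.6451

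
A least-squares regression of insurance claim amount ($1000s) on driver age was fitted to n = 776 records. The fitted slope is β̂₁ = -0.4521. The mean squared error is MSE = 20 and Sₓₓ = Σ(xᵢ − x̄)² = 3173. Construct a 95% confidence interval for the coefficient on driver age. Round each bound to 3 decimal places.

SE(β̂₁) = √(MSE/Sₓₓ) = √(20/3173) = 0.0793926.
df = n − 2 = 774.
t* = t_{0.025, 774} = 1.963034.
Margin = t* × SE = 1.963034 × 0.0793926 = 0.15585.
CI: -0.4521 ± 0.15585 → (-0.608, -0.296).
With 95% confidence, each one-unit increase in driver age is associated with a change of between -0.608 and -0.296 $1000s in insurance claim amount.

(-0.608, -0.296)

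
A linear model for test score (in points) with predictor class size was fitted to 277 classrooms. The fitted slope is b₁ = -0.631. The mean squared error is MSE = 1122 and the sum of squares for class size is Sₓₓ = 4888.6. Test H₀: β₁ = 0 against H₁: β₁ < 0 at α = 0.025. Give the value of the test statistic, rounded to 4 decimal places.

SE(b₁) = √(MSE/Sₓₓ) = √(1122/4888.6) = 0.479076.
t = -0.631 / 0.479076 = -1.3171.
df = n − 2 = 275.
One-sided p ≈ 0.0944, which is ≥ 0.025, so fail to reject H₀.
The data do not give significant evidence that the true slope on class size is negative.

t = -1.3171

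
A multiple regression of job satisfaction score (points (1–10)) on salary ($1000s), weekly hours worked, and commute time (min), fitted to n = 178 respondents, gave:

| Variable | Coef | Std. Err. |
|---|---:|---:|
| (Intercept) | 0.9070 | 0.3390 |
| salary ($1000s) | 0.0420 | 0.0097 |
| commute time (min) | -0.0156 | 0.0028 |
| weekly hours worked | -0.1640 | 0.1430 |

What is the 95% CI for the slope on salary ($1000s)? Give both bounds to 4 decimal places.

Read off: b = 0.0420, SE = 0.0097 for salary ($1000s).
df = n − k − 1 = 178 − 3 − 1 = 174.
t* = t_{0.025, 174} = 1.973691.
Margin = t* × SE = 1.973691 × 0.0097 = 0.019145.
CI: 0.0420 ± 0.019145 → (0.0229, 0.0611).

(0.0229, 0.0611)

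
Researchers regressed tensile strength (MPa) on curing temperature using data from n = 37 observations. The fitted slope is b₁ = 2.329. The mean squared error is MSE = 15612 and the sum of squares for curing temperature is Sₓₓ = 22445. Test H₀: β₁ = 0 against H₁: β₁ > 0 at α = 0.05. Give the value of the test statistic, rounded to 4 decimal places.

t = 2.7925

SE(b₁) = √(MSE/Sₓₓ) = √(15612/22445) = 0.834007.
t = 2.329 / 0.834007 = 2.7925.
df = n − 2 = 35.
One-sided p ≈ 0.0042, which is < 0.05, so reject H₀.
There is evidence that the true slope on curing temperature is positive.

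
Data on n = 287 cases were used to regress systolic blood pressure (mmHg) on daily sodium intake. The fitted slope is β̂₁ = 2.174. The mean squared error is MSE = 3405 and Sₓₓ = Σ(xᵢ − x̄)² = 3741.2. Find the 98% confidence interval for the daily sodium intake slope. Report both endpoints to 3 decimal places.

(-0.058, 4.406)

SE(β̂₁) = √(MSE/Sₓₓ) = √(3405/3741.2) = 0.95401.
df = n − 2 = 285.
t* = t_{0.01, 285} = 2.339503.
Margin = t* × SE = 2.339503 × 0.95401 = 2.23191.
CI: 2.174 ± 2.23191 → (-0.058, 4.406).
With 98% confidence, each one-unit increase in daily sodium intake is associated with a change of between -0.058 and 4.406 mmHg in systolic blood pressure.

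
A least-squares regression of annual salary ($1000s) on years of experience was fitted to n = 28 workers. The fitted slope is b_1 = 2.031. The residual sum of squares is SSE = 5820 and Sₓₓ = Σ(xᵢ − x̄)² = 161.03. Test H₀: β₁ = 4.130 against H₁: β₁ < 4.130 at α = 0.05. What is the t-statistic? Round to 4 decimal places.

t = -1.7803

MSE = SSE/(n − 2) = 5820/26 = 223.846.
SE(b_1) = √(MSE/Sₓₓ) = √(223.846/161.03) = 1.17902.
t = (2.031 − 4.130) / 1.17902 = -1.7803.
df = n − 2 = 26.
One-sided p ≈ 0.0434, which is < 0.05, so reject H₀.
There is evidence that the true slope on years of experience is below 4.130 $1000s per unit.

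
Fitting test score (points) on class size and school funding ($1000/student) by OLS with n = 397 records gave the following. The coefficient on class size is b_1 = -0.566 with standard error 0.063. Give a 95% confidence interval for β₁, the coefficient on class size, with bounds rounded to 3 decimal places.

df = n − k − 1 = 397 − 2 − 1 = 394.
t* = t_{0.025, 394} = 1.966003.
Margin = t* × SE = 1.966003 × 0.063 = 0.12386.
CI: -0.566 ± 0.12386 → (-0.690, -0.442).
With 95% confidence, each one-unit increase in class size is associated with a change of between -0.690 and -0.442 points in test score, holding the other predictors fixed.

(-0.690, -0.442)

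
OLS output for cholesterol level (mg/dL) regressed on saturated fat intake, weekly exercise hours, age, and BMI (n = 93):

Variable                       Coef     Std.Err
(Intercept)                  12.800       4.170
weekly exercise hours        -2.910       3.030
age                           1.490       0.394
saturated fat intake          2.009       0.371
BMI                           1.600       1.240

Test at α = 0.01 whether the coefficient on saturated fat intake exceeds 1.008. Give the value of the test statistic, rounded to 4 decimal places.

Read off: b = 2.009, SE = 0.371 for saturated fat intake.
H₀: β₁ = 1.008 vs H₁: β₁ > 1.008.
t = (2.009 − 1.008) / 0.371 = 2.6981.
df = n − k − 1 = 93 − 4 − 1 = 88.
One-sided p ≈ 0.0042, which is < 0.01, so reject H₀.
There is evidence that the true slope on saturated fat intake exceeds 1.008 mg/dL per unit, holding the other predictors fixed.

t = 2.6981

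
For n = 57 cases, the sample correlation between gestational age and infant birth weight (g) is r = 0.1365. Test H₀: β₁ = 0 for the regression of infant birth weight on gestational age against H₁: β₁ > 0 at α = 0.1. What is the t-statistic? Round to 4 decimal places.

t = 1.0219

t = r·√(n − 2)/√(1 − r²) = 0.1365·√55/√0.981368 = 1.0219.
df = n − 2 = 55.
One-sided p ≈ 0.1557, which is ≥ 0.1, so fail to reject H₀.
The data do not give significant evidence of a linear association between gestational age and infant birth weight.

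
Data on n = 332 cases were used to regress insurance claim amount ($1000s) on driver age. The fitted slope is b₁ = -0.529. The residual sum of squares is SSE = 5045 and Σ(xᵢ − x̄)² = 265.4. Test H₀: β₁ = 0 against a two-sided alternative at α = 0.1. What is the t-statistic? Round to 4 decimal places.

MSE = SSE/(n − 2) = 5045/330 = 15.2879.
SE(b₁) = √(MSE/Sₓₓ) = √(15.2879/265.4) = 0.240007.
t = -0.529 / 0.240007 = -2.2041.
df = n − 2 = 330.
Two-sided p ≈ 0.0282, which is < 0.1, so reject H₀.
There is evidence that driver age is associated with insurance claim amount.

t = -2.2041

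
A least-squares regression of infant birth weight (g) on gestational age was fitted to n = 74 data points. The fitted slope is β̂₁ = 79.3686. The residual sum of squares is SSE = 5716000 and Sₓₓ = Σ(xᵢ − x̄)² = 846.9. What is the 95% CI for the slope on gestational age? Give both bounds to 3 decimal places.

MSE = SSE/(n − 2) = 5716000/72 = 79388.9.
SE(β̂₁) = √(MSE/Sₓₓ) = √(79388.9/846.9) = 9.68197.
df = n − 2 = 72.
t* = t_{0.025, 72} = 1.993464.
Margin = t* × SE = 1.993464 × 9.68197 = 19.30066.
CI: 79.3686 ± 19.30066 → (60.068, 98.669).
With 95% confidence, each one-unit increase in gestational age is associated with a change of between 60.068 and 98.669 g in infant birth weight.

(60.068, 98.669)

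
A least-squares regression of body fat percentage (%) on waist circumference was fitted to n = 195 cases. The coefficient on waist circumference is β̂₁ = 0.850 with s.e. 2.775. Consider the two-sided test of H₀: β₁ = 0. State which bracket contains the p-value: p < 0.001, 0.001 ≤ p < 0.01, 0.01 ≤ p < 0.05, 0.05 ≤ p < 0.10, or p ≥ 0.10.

p ≥ 0.10

t = 0.850 / 2.775 = 0.306.
df = n − 2 = 195 − 2 = 193.
Two-sided p = 2·P(T_{193} > |t|) ≈ 0.7597.
So p ≥ 0.10.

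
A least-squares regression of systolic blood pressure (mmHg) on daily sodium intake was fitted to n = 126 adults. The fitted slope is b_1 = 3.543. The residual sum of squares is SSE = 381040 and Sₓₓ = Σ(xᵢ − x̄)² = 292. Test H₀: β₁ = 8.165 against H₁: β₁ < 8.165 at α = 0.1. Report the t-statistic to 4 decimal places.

MSE = SSE/(n − 2) = 381040/124 = 3072.9.
SE(b_1) = √(MSE/Sₓₓ) = √(3072.9/292) = 3.24402.
t = (3.543 − 8.165) / 3.24402 = -1.4248.
df = n − 2 = 124.
One-sided p ≈ 0.0784, which is < 0.1, so reject H₀.
There is evidence that the true slope on daily sodium intake is below 8.165 mmHg per unit.

t = -1.4248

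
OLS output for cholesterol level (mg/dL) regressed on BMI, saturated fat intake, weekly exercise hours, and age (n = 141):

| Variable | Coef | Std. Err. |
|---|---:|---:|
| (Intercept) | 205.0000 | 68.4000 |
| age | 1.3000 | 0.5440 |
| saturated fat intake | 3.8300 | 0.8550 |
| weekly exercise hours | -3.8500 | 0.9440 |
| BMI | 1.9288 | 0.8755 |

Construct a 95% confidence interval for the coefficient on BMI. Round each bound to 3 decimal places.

Read off: b = 1.9288, SE = 0.8755 for BMI.
df = n − k − 1 = 141 − 4 − 1 = 136.
t* = t_{0.025, 136} = 1.977561.
Margin = t* × SE = 1.977561 × 0.8755 = 1.73135.
CI: 1.9288 ± 1.73135 → (0.197, 3.660).

(0.197, 3.660)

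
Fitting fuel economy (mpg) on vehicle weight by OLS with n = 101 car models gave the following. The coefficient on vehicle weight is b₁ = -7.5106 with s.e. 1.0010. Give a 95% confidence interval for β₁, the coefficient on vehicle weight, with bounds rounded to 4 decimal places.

df = n − 2 = 101 − 2 = 99.
t* = t_{0.025, 99} = 1.984217.
Margin = t* × SE = 1.984217 × 1.0010 = 1.986201.
CI: -7.5106 ± 1.986201 → (-9.4968, -5.5244).
With 95% confidence, each one-unit increase in vehicle weight is associated with a change of between -9.4968 and -5.5244 mpg in fuel economy.

(-9.4968, -5.5244)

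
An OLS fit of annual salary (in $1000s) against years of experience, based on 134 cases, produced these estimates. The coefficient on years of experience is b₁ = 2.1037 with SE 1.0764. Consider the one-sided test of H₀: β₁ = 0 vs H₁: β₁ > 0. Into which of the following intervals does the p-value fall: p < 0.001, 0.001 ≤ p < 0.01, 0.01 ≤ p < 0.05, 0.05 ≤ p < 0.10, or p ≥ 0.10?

0.01 ≤ p < 0.05

t = 2.1037 / 1.0764 = 1.954.
df = n − 2 = 134 − 2 = 132.
One-sided p = P(T_{132} > t) ≈ 0.0264.
So 0.01 ≤ p < 0.05.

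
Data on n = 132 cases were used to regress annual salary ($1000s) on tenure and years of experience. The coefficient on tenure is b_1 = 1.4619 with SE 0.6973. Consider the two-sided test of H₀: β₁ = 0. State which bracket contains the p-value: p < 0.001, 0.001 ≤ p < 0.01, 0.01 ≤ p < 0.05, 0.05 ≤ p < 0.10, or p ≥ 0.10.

t = 1.4619 / 0.6973 = 2.097.
df = n − k − 1 = 132 − 2 − 1 = 129.
Two-sided p = 2·P(T_{129} > |t|) ≈ 0.0380.
So 0.01 ≤ p < 0.05.

0.01 ≤ p < 0.05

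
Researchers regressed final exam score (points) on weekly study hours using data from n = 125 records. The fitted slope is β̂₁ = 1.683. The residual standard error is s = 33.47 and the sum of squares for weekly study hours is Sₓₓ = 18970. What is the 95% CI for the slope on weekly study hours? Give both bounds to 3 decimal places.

SE(β̂₁) = s/√Sₓₓ = 33.47/√18970 = 0.243009.
df = n − 2 = 123.
t* = t_{0.025, 123} = 1.979439.
Margin = t* × SE = 1.979439 × 0.243009 = 0.48102.
CI: 1.683 ± 0.48102 → (1.202, 2.164).
With 95% confidence, each one-unit increase in weekly study hours is associated with a change of between 1.202 and 2.164 points in final exam score.

(1.202, 2.164)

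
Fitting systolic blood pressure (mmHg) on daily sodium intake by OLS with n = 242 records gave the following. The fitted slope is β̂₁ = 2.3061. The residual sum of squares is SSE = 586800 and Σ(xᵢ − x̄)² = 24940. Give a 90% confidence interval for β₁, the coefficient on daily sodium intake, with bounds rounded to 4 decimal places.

(1.7891, 2.8231)

MSE = SSE/(n − 2) = 586800/240 = 2445.
SE(β̂₁) = √(MSE/Sₓₓ) = √(2445/24940) = 0.313106.
df = n − 2 = 240.
t* = t_{0.05, 240} = 1.651227.
Margin = t* × SE = 1.651227 × 0.313106 = 0.517009.
CI: 2.3061 ± 0.517009 → (1.7891, 2.8231).
With 90% confidence, each one-unit increase in daily sodium intake is associated with a change of between 1.7891 and 2.8231 mmHg in systolic blood pressure.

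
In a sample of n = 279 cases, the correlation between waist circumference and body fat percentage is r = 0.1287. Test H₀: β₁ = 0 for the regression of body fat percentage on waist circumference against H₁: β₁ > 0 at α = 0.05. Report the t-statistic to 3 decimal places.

t = r·√(n − 2)/√(1 − r²) = 0.1287·√277/√0.983436 = 2.160.
df = n − 2 = 277.
One-sided p ≈ 0.0158, which is < 0.05, so reject H₀.
There is evidence of a linear association between waist circumference and body fat percentage.

t = 2.160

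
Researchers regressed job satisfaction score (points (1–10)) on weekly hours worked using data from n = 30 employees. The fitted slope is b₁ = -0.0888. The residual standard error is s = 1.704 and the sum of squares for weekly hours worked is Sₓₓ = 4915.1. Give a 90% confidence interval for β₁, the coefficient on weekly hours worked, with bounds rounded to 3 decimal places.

SE(b₁) = s/√Sₓₓ = 1.704/√4915.1 = 0.0243054.
df = n − 2 = 28.
t* = t_{0.05, 28} = 1.701131.
Margin = t* × SE = 1.701131 × 0.0243054 = 0.04135.
CI: -0.0888 ± 0.04135 → (-0.130, -0.047).
With 90% confidence, each one-unit increase in weekly hours worked is associated with a change of between -0.130 and -0.047 points (1–10) in job satisfaction score.

(-0.130, -0.047)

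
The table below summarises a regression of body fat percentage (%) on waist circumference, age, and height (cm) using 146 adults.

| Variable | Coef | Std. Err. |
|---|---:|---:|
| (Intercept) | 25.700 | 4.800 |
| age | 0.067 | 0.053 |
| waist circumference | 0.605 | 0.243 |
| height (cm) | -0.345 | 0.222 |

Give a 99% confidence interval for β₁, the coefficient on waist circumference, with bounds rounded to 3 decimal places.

Read off: b = 0.605, SE = 0.243 for waist circumference.
df = n − k − 1 = 146 − 3 − 1 = 142.
t* = t_{0.005, 142} = 2.610895.
Margin = t* × SE = 2.610895 × 0.243 = 0.63445.
CI: 0.605 ± 0.63445 → (-0.029, 1.239).

(-0.029, 1.239)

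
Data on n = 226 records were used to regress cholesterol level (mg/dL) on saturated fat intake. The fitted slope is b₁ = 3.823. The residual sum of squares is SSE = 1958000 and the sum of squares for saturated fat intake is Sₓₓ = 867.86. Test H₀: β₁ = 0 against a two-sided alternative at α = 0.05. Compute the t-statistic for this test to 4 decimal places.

MSE = SSE/(n − 2) = 1958000/224 = 8741.07.
SE(b₁) = √(MSE/Sₓₓ) = √(8741.07/867.86) = 3.17364.
t = 3.823 / 3.17364 = 1.2046.
df = n − 2 = 224.
Two-sided p ≈ 0.2296, which is ≥ 0.05, so fail to reject H₀.
The data do not give significant evidence of an association between saturated fat intake and cholesterol level.

t = 1.2046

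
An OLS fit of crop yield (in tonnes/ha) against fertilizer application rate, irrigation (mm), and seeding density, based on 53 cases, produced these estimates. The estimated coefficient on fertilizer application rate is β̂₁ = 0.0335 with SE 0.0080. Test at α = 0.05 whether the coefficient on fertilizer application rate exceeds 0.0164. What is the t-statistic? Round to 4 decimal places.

H₀: β₁ = 0.0164 vs H₁: β₁ > 0.0164.
t = (β̂₁ − β₁⁰)/SE = (0.0335 − 0.0164) / 0.0080 = 2.1375.
df = n − k − 1 = 53 − 3 − 1 = 49.
One-sided p ≈ 0.0188, which is < 0.05, so reject H₀.
There is evidence that the true slope on fertilizer application rate exceeds 0.0164 tonnes/ha per unit, holding the other predictors fixed.

t = 2.1375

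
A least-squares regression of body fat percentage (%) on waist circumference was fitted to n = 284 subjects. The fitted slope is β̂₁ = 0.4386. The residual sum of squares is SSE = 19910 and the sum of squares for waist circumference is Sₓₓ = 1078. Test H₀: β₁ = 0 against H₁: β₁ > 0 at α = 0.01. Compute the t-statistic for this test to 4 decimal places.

t = 1.7138

MSE = SSE/(n − 2) = 19910/282 = 70.6028.
SE(β̂₁) = √(MSE/Sₓₓ) = √(70.6028/1078) = 0.255919.
t = 0.4386 / 0.255919 = 1.7138.
df = n − 2 = 282.
One-sided p ≈ 0.0438, which is ≥ 0.01, so fail to reject H₀.
The data do not give significant evidence that the true slope on waist circumference is positive.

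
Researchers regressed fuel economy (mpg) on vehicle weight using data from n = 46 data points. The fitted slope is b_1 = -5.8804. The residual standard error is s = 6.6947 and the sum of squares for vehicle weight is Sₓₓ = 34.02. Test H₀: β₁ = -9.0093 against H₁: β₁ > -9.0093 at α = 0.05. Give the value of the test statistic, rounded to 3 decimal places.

SE(b_1) = s/√Sₓₓ = 6.6947/√34.02 = 1.14779.
t = (-5.8804 − (-9.0093)) / 1.14779 = 2.726.
df = n − 2 = 44.
One-sided p ≈ 0.0046, which is < 0.05, so reject H₀.
There is evidence that the true slope on vehicle weight exceeds -9.0093 mpg per unit.

t = 2.726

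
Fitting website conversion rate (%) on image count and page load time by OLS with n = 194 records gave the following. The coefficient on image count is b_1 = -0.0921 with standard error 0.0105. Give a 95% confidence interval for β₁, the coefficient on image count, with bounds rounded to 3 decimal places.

(-0.113, -0.071)

df = n − k − 1 = 194 − 2 − 1 = 191.
t* = t_{0.025, 191} = 1.972462.
Margin = t* × SE = 1.972462 × 0.0105 = 0.02071.
CI: -0.0921 ± 0.02071 → (-0.113, -0.071).
With 95% confidence, each one-unit increase in image count is associated with a change of between -0.113 and -0.071 % in website conversion rate, holding the other predictors fixed.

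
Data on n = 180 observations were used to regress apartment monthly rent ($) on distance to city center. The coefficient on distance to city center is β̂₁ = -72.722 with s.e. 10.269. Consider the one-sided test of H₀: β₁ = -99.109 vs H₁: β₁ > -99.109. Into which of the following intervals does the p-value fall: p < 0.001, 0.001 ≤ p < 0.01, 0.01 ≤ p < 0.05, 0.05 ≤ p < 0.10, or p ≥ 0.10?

0.001 ≤ p < 0.01

t = (-72.722 − (-99.109)) / 10.269 = 2.570.
df = n − 2 = 180 − 2 = 178.
One-sided p = P(T_{178} > t) ≈ 0.0055.
So 0.001 ≤ p < 0.01.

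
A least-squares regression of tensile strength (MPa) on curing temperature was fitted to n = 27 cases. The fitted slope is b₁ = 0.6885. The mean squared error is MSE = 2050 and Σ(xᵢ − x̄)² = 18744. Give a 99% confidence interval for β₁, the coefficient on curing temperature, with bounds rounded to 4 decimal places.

(-0.2333, 1.6103)

SE(b₁) = √(MSE/Sₓₓ) = √(2050/18744) = 0.330709.
df = n − 2 = 25.
t* = t_{0.005, 25} = 2.787436.
Margin = t* × SE = 2.787436 × 0.330709 = 0.921830.
CI: 0.6885 ± 0.921830 → (-0.2333, 1.6103).
With 99% confidence, each one-unit increase in curing temperature is associated with a change of between -0.2333 and 1.6103 MPa in tensile strength.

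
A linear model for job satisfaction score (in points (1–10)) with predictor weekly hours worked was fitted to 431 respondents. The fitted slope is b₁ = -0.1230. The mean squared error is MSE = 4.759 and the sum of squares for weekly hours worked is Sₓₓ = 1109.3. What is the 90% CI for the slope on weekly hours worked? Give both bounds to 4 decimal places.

(-0.2310, -0.0150)

SE(b₁) = √(MSE/Sₓₓ) = √(4.759/1109.3) = 0.0654988.
df = n − 2 = 429.
t* = t_{0.05, 429} = 1.648413.
Margin = t* × SE = 1.648413 × 0.0654988 = 0.107969.
CI: -0.1230 ± 0.107969 → (-0.2310, -0.0150).
With 90% confidence, each one-unit increase in weekly hours worked is associated with a change of between -0.2310 and -0.0150 points (1–10) in job satisfaction score.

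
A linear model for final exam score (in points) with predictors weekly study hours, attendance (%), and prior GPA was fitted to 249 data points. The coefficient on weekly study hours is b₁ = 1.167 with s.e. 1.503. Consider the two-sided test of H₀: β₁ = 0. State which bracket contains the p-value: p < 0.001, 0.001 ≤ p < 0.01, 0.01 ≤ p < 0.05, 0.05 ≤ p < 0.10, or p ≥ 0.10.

p ≥ 0.10

t = 1.167 / 1.503 = 0.776.
df = n − k − 1 = 249 − 3 − 1 = 245.
Two-sided p = 2·P(T_{245} > |t|) ≈ 0.4382.
So p ≥ 0.10.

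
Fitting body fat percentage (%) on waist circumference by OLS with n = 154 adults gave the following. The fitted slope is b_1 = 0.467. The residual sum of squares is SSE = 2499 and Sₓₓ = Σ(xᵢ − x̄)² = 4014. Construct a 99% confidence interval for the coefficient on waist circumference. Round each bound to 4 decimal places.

MSE = SSE/(n − 2) = 2499/152 = 16.4408.
SE(b_1) = √(MSE/Sₓₓ) = √(16.4408/4014) = 0.0639989.
df = n − 2 = 152.
t* = t_{0.005, 152} = 2.608561.
Margin = t* × SE = 2.608561 × 0.0639989 = 0.166945.
CI: 0.467 ± 0.166945 → (0.3001, 0.6339).
With 99% confidence, each one-unit increase in waist circumference is associated with a change of between 0.3001 and 0.6339 % in body fat percentage.

(0.3001, 0.6339)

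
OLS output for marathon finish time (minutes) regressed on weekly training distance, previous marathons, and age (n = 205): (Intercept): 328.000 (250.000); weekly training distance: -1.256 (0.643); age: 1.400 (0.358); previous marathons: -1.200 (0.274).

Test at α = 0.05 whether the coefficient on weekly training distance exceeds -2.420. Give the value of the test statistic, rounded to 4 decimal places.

t = 1.8103

Read off: b = -1.256, SE = 0.643 for weekly training distance.
H₀: β₁ = -2.420 vs H₁: β₁ > -2.420.
t = (-1.256 − (-2.420)) / 0.643 = 1.8103.
df = n − k − 1 = 205 − 3 − 1 = 201.
One-sided p ≈ 0.0359, which is < 0.05, so reject H₀.
There is evidence that the true slope on weekly training distance exceeds -2.420 minutes per unit, holding the other predictors fixed.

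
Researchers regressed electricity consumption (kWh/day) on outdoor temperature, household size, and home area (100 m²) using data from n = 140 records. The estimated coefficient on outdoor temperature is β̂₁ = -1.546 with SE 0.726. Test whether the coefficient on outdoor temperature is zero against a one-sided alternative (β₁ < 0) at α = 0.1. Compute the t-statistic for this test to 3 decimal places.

t = -2.129

H₀: β₁ = 0 vs H₁: β₁ < 0.
t = (β̂₁ − β₁⁰)/SE = -1.546 / 0.726 = -2.129.
df = n − k − 1 = 140 − 3 − 1 = 136.
One-sided p ≈ 0.0175, which is < 0.1, so reject H₀.
There is evidence that the true slope on outdoor temperature is negative, holding the other predictors fixed.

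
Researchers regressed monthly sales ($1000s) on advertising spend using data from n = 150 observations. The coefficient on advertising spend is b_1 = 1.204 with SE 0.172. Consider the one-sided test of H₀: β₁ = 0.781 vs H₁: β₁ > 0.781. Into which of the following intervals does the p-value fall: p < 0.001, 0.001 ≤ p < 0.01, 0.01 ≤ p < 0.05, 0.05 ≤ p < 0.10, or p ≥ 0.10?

t = (1.204 − 0.781) / 0.172 = 2.459.
df = n − 2 = 150 − 2 = 148.
One-sided p = P(T_{148} > t) ≈ 0.0075.
So 0.001 ≤ p < 0.01.

0.001 ≤ p < 0.01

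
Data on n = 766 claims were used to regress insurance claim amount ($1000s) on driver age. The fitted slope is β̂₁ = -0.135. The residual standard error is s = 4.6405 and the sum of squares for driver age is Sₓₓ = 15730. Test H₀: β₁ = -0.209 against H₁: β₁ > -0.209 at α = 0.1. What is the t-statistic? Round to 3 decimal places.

SE(β̂₁) = s/√Sₓₓ = 4.6405/√15730 = 0.0369999.
t = (-0.135 − (-0.209)) / 0.0369999 = 2.000.
df = n − 2 = 764.
One-sided p ≈ 0.0229, which is < 0.1, so reject H₀.
There is evidence that the true slope on driver age exceeds -0.209 $1000s per unit.

t = 2.000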